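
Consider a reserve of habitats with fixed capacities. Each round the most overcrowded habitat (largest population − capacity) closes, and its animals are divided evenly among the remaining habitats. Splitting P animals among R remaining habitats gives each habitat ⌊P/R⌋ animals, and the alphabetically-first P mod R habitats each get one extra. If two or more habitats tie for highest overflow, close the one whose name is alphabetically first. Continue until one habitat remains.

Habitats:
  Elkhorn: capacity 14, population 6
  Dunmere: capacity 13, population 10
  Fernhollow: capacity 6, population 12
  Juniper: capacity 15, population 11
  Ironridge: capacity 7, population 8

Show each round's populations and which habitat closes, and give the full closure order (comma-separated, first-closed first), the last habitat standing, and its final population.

Closure order: Fernhollow, Ironridge, Dunmere, Juniper
Last habitat: Elkhorn with 47 animals

Round 1: Dunmere=10 Elkhorn=6 Fernhollow=12 Ironridge=8 Juniper=11 → close Fernhollow (overflow 6)
  12÷4 = 3 each, +1 to first 0
Round 2: Dunmere=13 Elkhorn=9 Ironridge=11 Juniper=14 → close Ironridge (overflow 4)
  11÷3 = 3 each, +1 to first 2
Round 3: Dunmere=17 Elkhorn=13 Juniper=17 → close Dunmere (overflow 4)
  17÷2 = 8 each, +1 to first 1
Round 4: Elkhorn=22 Juniper=25 → close Juniper (overflow 10)
  25÷1 = 25 each, +1 to first 0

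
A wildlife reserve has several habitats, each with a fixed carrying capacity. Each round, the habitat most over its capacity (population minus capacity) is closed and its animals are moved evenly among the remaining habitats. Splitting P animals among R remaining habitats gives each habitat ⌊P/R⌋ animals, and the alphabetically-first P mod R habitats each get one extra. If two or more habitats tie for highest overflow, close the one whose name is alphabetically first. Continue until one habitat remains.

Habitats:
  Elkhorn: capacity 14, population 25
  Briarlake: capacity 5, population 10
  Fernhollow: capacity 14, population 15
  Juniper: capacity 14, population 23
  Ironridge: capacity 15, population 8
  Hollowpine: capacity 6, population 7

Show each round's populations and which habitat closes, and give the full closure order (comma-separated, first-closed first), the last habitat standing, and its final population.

Round 1: Briarlake=10 Elkhorn=25 Fernhollow=15 Hollowpine=7 Ironridge=8 Juniper=23 → close Elkhorn (overflow 11)
  25÷5 = 5 each, +1 to first 0
Round 2: Briarlake=15 Fernhollow=20 Hollowpine=12 Ironridge=13 Juniper=28 → close Juniper (overflow 14)
  28÷4 = 7 each, +1 to first 0
Round 3: Briarlake=22 Fernhollow=27 Hollowpine=19 Ironridge=20 → close Briarlake (overflow 17)
  22÷3 = 7 each, +1 to first 1
Round 4: Fernhollow=35 Hollowpine=26 Ironridge=27 → close Fernhollow (overflow 21)
  35÷2 = 17 each, +1 to first 1
Round 5: Hollowpine=44 Ironridge=44 → close Hollowpine (overflow 38)
  44÷1 = 44 each, +1 to first 0

Closure order: Elkhorn, Juniper, Briarlake, Fernhollow, Hollowpine
Last habitat: Ironridge with 88 animals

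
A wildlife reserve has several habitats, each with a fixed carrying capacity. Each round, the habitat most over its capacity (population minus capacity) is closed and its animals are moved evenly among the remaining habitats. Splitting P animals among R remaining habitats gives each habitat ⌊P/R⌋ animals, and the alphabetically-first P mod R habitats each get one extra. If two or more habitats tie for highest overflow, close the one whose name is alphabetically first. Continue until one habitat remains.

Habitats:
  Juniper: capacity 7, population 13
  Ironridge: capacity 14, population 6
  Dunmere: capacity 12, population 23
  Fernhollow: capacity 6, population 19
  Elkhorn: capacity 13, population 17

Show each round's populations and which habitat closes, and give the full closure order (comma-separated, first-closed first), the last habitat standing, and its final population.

Closure order: Fernhollow, Dunmere, Elkhorn, Juniper
Last habitat: Ironridge with 78 animals

Round 1: Dunmere=23 Elkhorn=17 Fernhollow=19 Ironridge=6 Juniper=13 → close Fernhollow (overflow 13)
  19÷4 = 4 each, +1 to first 3
Round 2: Dunmere=28 Elkhorn=22 Ironridge=11 Juniper=17 → close Dunmere (overflow 16)
  28÷3 = 9 each, +1 to first 1
Round 3: Elkhorn=32 Ironridge=20 Juniper=26 → close Elkhorn (overflow 19)
  32÷2 = 16 each, +1 to first 0
Round 4: Ironridge=36 Juniper=42 → close Juniper (overflow 35)
  42÷1 = 42 each, +1 to first 0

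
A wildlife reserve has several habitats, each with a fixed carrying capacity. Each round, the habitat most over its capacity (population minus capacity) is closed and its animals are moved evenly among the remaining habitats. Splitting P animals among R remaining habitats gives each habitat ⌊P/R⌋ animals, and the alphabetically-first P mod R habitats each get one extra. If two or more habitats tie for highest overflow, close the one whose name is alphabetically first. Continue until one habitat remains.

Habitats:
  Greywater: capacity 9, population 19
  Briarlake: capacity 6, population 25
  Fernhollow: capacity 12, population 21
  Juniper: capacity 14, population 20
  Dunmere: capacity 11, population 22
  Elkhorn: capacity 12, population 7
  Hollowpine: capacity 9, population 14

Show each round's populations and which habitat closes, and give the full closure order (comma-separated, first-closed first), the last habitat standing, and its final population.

Closure order: Briarlake, Dunmere, Fernhollow, Greywater, Hollowpine, Juniper
Last habitat: Elkhorn with 128 animals

Round 1: Briarlake=25 Dunmere=22 Elkhorn=7 Fernhollow=21 Greywater=19 Hollowpine=14 Juniper=20 → close Briarlake (overflow 19)
  25÷6 = 4 each, +1 to first 1
Round 2: Dunmere=27 Elkhorn=11 Fernhollow=25 Greywater=23 Hollowpine=18 Juniper=24 → close Dunmere (overflow 16)
  27÷5 = 5 each, +1 to first 2
Round 3: Elkhorn=17 Fernhollow=31 Greywater=28 Hollowpine=23 Juniper=29 → close Fernhollow (overflow 19)
  31÷4 = 7 each, +1 to first 3
Round 4: Elkhorn=25 Greywater=36 Hollowpine=31 Juniper=36 → close Greywater (overflow 27)
  36÷3 = 12 each, +1 to first 0
Round 5: Elkhorn=37 Hollowpine=43 Juniper=48 → close Hollowpine (overflow 34)
  43÷2 = 21 each, +1 to first 1
Round 6: Elkhorn=59 Juniper=69 → close Juniper (overflow 55)
  69÷1 = 69 each, +1 to first 0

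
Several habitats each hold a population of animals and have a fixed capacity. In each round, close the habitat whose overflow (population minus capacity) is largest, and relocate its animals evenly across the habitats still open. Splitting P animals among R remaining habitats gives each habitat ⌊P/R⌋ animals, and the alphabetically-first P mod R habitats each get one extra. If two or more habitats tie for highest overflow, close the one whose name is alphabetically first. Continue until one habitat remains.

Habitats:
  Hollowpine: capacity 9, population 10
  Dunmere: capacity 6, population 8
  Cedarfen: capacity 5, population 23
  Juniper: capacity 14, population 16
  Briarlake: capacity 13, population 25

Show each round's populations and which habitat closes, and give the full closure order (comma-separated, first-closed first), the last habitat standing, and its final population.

Round 1: Briarlake=25 Cedarfen=23 Dunmere=8 Hollowpine=10 Juniper=16 → close Cedarfen (overflow 18)
  23÷4 = 5 each, +1 to first 3
Round 2: Briarlake=31 Dunmere=14 Hollowpine=16 Juniper=21 → close Briarlake (overflow 18)
  31÷3 = 10 each, +1 to first 1
Round 3: Dunmere=25 Hollowpine=26 Juniper=31 → close Dunmere (overflow 19)
  25÷2 = 12 each, +1 to first 1
Round 4: Hollowpine=39 Juniper=43 → close Hollowpine (overflow 30)
  39÷1 = 39 each, +1 to first 0

Closure order: Cedarfen, Briarlake, Dunmere, Hollowpine
Last habitat: Juniper with 82 animals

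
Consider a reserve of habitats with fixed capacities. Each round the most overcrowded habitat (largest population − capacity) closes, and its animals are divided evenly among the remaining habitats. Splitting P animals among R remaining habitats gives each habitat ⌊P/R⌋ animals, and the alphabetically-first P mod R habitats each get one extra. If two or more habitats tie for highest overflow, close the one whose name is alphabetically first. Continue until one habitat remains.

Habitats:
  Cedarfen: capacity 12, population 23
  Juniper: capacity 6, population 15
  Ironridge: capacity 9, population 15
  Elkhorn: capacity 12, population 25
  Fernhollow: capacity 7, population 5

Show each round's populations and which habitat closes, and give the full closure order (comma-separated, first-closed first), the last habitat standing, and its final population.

Round 1: Cedarfen=23 Elkhorn=25 Fernhollow=5 Ironridge=15 Juniper=15 → close Elkhorn (overflow 13)
  25÷4 = 6 each, +1 to first 1
Round 2: Cedarfen=30 Fernhollow=11 Ironridge=21 Juniper=21 → close Cedarfen (overflow 18)
  30÷3 = 10 each, +1 to first 0
Round 3: Fernhollow=21 Ironridge=31 Juniper=31 → close Juniper (overflow 25)
  31÷2 = 15 each, +1 to first 1
Round 4: Fernhollow=37 Ironridge=46 → close Ironridge (overflow 37)
  46÷1 = 46 each, +1 to first 0

Closure order: Elkhorn, Cedarfen, Juniper, Ironridge
Last habitat: Fernhollow with 83 animals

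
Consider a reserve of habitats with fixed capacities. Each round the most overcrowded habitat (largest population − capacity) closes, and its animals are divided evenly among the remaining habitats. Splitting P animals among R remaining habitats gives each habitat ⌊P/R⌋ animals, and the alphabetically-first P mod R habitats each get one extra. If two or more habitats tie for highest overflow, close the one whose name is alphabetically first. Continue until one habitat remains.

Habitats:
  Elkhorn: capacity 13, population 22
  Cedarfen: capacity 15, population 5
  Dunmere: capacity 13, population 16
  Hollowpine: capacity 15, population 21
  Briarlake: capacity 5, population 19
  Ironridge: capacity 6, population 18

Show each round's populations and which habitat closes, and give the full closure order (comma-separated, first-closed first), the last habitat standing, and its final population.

Round 1: Briarlake=19 Cedarfen=5 Dunmere=16 Elkhorn=22 Hollowpine=21 Ironridge=18 → close Briarlake (overflow 14)
  19÷5 = 3 each, +1 to first 4
Round 2: Cedarfen=9 Dunmere=20 Elkhorn=26 Hollowpine=25 Ironridge=21 → close Ironridge (overflow 15)
  21÷4 = 5 each, +1 to first 1
Round 3: Cedarfen=15 Dunmere=25 Elkhorn=31 Hollowpine=30 → close Elkhorn (overflow 18)
  31÷3 = 10 each, +1 to first 1
Round 4: Cedarfen=26 Dunmere=35 Hollowpine=40 → close Hollowpine (overflow 25)
  40÷2 = 20 each, +1 to first 0
Round 5: Cedarfen=46 Dunmere=55 → close Dunmere (overflow 42)
  55÷1 = 55 each, +1 to first 0

Closure order: Briarlake, Ironridge, Elkhorn, Hollowpine, Dunmere
Last habitat: Cedarfen with 101 animals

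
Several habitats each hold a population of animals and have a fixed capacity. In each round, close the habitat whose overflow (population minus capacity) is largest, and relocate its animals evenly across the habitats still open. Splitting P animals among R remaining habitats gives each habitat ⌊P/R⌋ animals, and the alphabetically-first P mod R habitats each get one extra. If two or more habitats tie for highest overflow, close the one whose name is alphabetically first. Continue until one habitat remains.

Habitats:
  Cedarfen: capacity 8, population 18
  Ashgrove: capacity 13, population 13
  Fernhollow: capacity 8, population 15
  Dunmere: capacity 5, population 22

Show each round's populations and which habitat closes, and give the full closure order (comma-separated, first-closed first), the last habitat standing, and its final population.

Round 1: Ashgrove=13 Cedarfen=18 Dunmere=22 Fernhollow=15 → close Dunmere (overflow 17)
  22÷3 = 7 each, +1 to first 1
Round 2: Ashgrove=21 Cedarfen=25 Fernhollow=22 → close Cedarfen (overflow 17)
  25÷2 = 12 each, +1 to first 1
Round 3: Ashgrove=34 Fernhollow=34 → close Fernhollow (overflow 26)
  34÷1 = 34 each, +1 to first 0

Closure order: Dunmere, Cedarfen, Fernhollow
Last habitat: Ashgrove with 68 animals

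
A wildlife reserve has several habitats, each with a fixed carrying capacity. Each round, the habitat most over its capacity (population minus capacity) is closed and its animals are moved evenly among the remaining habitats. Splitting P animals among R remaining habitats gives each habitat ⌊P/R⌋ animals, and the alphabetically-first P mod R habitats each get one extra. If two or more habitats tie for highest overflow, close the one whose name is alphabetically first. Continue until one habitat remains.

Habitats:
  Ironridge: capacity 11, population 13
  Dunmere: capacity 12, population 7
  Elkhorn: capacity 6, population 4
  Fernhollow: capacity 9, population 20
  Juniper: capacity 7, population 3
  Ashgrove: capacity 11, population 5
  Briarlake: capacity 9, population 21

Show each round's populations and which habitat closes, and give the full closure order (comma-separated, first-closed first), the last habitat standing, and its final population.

Round 1: Ashgrove=5 Briarlake=21 Dunmere=7 Elkhorn=4 Fernhollow=20 Ironridge=13 Juniper=3 → close Briarlake (overflow 12)
  21÷6 = 3 each, +1 to first 3
Round 2: Ashgrove=9 Dunmere=11 Elkhorn=8 Fernhollow=23 Ironridge=16 Juniper=6 → close Fernhollow (overflow 14)
  23÷5 = 4 each, +1 to first 3
Round 3: Ashgrove=14 Dunmere=16 Elkhorn=13 Ironridge=20 Juniper=10 → close Ironridge (overflow 9)
  20÷4 = 5 each, +1 to first 0
Round 4: Ashgrove=19 Dunmere=21 Elkhorn=18 Juniper=15 → close Elkhorn (overflow 12)
  18÷3 = 6 each, +1 to first 0
Round 5: Ashgrove=25 Dunmere=27 Juniper=21 → close Dunmere (overflow 15)
  27÷2 = 13 each, +1 to first 1
Round 6: Ashgrove=39 Juniper=34 → close Ashgrove (overflow 28)
  39÷1 = 39 each, +1 to first 0

Closure order: Briarlake, Fernhollow, Ironridge, Elkhorn, Dunmere, Ashgrove
Last habitat: Juniper with 73 animals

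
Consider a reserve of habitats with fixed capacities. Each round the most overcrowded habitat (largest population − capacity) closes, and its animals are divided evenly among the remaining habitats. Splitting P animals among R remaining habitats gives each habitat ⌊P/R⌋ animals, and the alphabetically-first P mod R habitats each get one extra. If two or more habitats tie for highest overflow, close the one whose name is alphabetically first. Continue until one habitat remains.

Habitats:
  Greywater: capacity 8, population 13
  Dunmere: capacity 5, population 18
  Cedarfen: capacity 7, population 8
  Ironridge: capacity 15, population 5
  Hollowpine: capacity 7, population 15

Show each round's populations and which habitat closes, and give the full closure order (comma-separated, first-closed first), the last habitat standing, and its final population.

Round 1: Cedarfen=8 Dunmere=18 Greywater=13 Hollowpine=15 Ironridge=5 → close Dunmere (overflow 13)
  18÷4 = 4 each, +1 to first 2
Round 2: Cedarfen=13 Greywater=18 Hollowpine=19 Ironridge=9 → close Hollowpine (overflow 12)
  19÷3 = 6 each, +1 to first 1
Round 3: Cedarfen=20 Greywater=24 Ironridge=15 → close Greywater (overflow 16)
  24÷2 = 12 each, +1 to first 0
Round 4: Cedarfen=32 Ironridge=27 → close Cedarfen (overflow 25)
  32÷1 = 32 each, +1 to first 0

Closure order: Dunmere, Hollowpine, Greywater, Cedarfen
Last habitat: Ironridge with 59 animals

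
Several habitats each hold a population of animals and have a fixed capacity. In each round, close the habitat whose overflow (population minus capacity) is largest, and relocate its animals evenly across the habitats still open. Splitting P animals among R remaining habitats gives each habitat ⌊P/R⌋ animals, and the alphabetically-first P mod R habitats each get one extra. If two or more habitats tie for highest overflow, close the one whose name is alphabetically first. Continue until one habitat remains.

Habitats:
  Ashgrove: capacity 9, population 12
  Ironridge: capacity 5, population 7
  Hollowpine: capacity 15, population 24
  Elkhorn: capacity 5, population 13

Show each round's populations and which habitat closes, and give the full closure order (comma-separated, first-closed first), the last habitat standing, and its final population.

Round 1: Ashgrove=12 Elkhorn=13 Hollowpine=24 Ironridge=7 → close Hollowpine (overflow 9)
  24÷3 = 8 each, +1 to first 0
Round 2: Ashgrove=20 Elkhorn=21 Ironridge=15 → close Elkhorn (overflow 16)
  21÷2 = 10 each, +1 to first 1
Round 3: Ashgrove=31 Ironridge=25 → close Ashgrove (overflow 22)
  31÷1 = 31 each, +1 to first 0

Closure order: Hollowpine, Elkhorn, Ashgrove
Last habitat: Ironridge with 56 animals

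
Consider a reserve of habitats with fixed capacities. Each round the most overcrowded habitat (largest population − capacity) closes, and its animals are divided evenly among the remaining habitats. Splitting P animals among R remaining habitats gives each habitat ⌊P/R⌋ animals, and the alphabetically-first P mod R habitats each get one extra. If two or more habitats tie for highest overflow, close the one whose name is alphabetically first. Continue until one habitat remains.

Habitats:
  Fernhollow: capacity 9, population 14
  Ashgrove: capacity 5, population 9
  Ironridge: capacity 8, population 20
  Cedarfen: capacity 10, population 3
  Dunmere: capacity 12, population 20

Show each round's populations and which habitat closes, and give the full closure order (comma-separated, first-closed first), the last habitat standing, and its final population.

Closure order: Ironridge, Dunmere, Ashgrove, Fernhollow
Last habitat: Cedarfen with 66 animals

Round 1: Ashgrove=9 Cedarfen=3 Dunmere=20 Fernhollow=14 Ironridge=20 → close Ironridge (overflow 12)
  20÷4 = 5 each, +1 to first 0
Round 2: Ashgrove=14 Cedarfen=8 Dunmere=25 Fernhollow=19 → close Dunmere (overflow 13)
  25÷3 = 8 each, +1 to first 1
Round 3: Ashgrove=23 Cedarfen=16 Fernhollow=27 → close Ashgrove (overflow 18)
  23÷2 = 11 each, +1 to first 1
Round 4: Cedarfen=28 Fernhollow=38 → close Fernhollow (overflow 29)
  38÷1 = 38 each, +1 to first 0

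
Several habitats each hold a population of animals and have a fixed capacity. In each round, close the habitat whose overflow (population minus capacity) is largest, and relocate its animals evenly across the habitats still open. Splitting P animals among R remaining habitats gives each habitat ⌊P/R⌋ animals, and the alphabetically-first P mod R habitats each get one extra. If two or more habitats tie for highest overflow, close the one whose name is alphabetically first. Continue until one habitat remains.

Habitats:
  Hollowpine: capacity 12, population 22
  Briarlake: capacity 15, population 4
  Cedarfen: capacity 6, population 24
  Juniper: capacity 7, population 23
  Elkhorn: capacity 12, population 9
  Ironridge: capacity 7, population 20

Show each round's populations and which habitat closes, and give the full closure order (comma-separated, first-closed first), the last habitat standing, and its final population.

Closure order: Cedarfen, Juniper, Ironridge, Hollowpine, Elkhorn
Last habitat: Briarlake with 102 animals

Round 1: Briarlake=4 Cedarfen=24 Elkhorn=9 Hollowpine=22 Ironridge=20 Juniper=23 → close Cedarfen (overflow 18)
  24÷5 = 4 each, +1 to first 4
Round 2: Briarlake=9 Elkhorn=14 Hollowpine=27 Ironridge=25 Juniper=27 → close Juniper (overflow 20)
  27÷4 = 6 each, +1 to first 3
Round 3: Briarlake=16 Elkhorn=21 Hollowpine=34 Ironridge=31 → close Ironridge (overflow 24)
  31÷3 = 10 each, +1 to first 1
Round 4: Briarlake=27 Elkhorn=31 Hollowpine=44 → close Hollowpine (overflow 32)
  44÷2 = 22 each, +1 to first 0
Round 5: Briarlake=49 Elkhorn=53 → close Elkhorn (overflow 41)
  53÷1 = 53 each, +1 to first 0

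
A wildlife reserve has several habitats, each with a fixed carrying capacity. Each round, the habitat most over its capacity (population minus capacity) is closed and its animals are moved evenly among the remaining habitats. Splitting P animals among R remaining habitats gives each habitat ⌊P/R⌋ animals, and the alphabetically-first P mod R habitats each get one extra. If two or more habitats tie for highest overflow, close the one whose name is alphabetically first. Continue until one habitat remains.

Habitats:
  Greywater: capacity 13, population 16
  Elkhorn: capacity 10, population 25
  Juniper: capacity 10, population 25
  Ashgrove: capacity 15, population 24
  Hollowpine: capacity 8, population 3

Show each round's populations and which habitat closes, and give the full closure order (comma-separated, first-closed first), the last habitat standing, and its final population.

Round 1: Ashgrove=24 Elkhorn=25 Greywater=16 Hollowpine=3 Juniper=25 → close Elkhorn (overflow 15)
  25÷4 = 6 each, +1 to first 1
Round 2: Ashgrove=31 Greywater=22 Hollowpine=9 Juniper=31 → close Juniper (overflow 21)
  31÷3 = 10 each, +1 to first 1
Round 3: Ashgrove=42 Greywater=32 Hollowpine=19 → close Ashgrove (overflow 27)
  42÷2 = 21 each, +1 to first 0
Round 4: Greywater=53 Hollowpine=40 → close Greywater (overflow 40)
  53÷1 = 53 each, +1 to first 0

Closure order: Elkhorn, Juniper, Ashgrove, Greywater
Last habitat: Hollowpine with 93 animals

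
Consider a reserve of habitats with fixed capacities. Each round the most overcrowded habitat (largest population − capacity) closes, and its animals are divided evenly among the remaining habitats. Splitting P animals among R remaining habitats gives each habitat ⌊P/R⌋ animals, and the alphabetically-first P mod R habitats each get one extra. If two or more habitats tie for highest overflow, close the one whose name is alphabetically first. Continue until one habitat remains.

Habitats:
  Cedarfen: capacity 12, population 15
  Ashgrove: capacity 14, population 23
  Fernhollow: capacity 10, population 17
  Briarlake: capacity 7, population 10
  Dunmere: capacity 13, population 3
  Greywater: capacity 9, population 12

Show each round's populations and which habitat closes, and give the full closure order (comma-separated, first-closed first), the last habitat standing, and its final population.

Closure order: Ashgrove, Fernhollow, Briarlake, Cedarfen, Greywater
Last habitat: Dunmere with 80 animals

Round 1: Ashgrove=23 Briarlake=10 Cedarfen=15 Dunmere=3 Fernhollow=17 Greywater=12 → close Ashgrove (overflow 9)
  23÷5 = 4 each, +1 to first 3
Round 2: Briarlake=15 Cedarfen=20 Dunmere=8 Fernhollow=21 Greywater=16 → close Fernhollow (overflow 11)
  21÷4 = 5 each, +1 to first 1
Round 3: Briarlake=21 Cedarfen=25 Dunmere=13 Greywater=21 → close Briarlake (overflow 14)
  21÷3 = 7 each, +1 to first 0
Round 4: Cedarfen=32 Dunmere=20 Greywater=28 → close Cedarfen (overflow 20)
  32÷2 = 16 each, +1 to first 0
Round 5: Dunmere=36 Greywater=44 → close Greywater (overflow 35)
  44÷1 = 44 each, +1 to first 0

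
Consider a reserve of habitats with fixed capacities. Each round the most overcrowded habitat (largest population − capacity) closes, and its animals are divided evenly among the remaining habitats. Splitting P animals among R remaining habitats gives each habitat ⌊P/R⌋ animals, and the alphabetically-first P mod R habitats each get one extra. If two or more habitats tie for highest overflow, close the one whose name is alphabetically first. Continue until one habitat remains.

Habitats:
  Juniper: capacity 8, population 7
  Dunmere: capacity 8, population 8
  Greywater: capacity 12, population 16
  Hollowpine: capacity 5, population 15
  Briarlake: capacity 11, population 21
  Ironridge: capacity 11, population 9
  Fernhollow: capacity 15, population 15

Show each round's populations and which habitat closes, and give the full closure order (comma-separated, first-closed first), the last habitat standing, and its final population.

Closure order: Briarlake, Hollowpine, Greywater, Dunmere, Fernhollow, Ironridge
Last habitat: Juniper with 91 animals

Round 1: Briarlake=21 Dunmere=8 Fernhollow=15 Greywater=16 Hollowpine=15 Ironridge=9 Juniper=7 → close Briarlake (overflow 10)
  21÷6 = 3 each, +1 to first 3
Round 2: Dunmere=12 Fernhollow=19 Greywater=20 Hollowpine=18 Ironridge=12 Juniper=10 → close Hollowpine (overflow 13)
  18÷5 = 3 each, +1 to first 3
Round 3: Dunmere=16 Fernhollow=23 Greywater=24 Ironridge=15 Juniper=13 → close Greywater (overflow 12)
  24÷4 = 6 each, +1 to first 0
Round 4: Dunmere=22 Fernhollow=29 Ironridge=21 Juniper=19 → close Dunmere (overflow 14)
  22÷3 = 7 each, +1 to first 1
Round 5: Fernhollow=37 Ironridge=28 Juniper=26 → close Fernhollow (overflow 22)
  37÷2 = 18 each, +1 to first 1
Round 6: Ironridge=47 Juniper=44 → close Ironridge (overflow 36)
  47÷1 = 47 each, +1 to first 0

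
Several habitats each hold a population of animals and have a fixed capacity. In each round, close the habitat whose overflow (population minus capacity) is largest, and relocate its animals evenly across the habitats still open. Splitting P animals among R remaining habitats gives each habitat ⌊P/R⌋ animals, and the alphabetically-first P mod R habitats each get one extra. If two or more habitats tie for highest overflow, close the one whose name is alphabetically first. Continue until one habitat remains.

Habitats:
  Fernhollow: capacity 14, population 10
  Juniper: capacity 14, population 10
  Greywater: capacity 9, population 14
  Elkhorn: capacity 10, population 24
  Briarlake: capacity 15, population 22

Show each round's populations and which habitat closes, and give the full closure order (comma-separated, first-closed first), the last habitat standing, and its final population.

Round 1: Briarlake=22 Elkhorn=24 Fernhollow=10 Greywater=14 Juniper=10 → close Elkhorn (overflow 14)
  24÷4 = 6 each, +1 to first 0
Round 2: Briarlake=28 Fernhollow=16 Greywater=20 Juniper=16 → close Briarlake (overflow 13)
  28÷3 = 9 each, +1 to first 1
Round 3: Fernhollow=26 Greywater=29 Juniper=25 → close Greywater (overflow 20)
  29÷2 = 14 each, +1 to first 1
Round 4: Fernhollow=41 Juniper=39 → close Fernhollow (overflow 27)
  41÷1 = 41 each, +1 to first 0

Closure order: Elkhorn, Briarlake, Greywater, Fernhollow
Last habitat: Juniper with 80 animals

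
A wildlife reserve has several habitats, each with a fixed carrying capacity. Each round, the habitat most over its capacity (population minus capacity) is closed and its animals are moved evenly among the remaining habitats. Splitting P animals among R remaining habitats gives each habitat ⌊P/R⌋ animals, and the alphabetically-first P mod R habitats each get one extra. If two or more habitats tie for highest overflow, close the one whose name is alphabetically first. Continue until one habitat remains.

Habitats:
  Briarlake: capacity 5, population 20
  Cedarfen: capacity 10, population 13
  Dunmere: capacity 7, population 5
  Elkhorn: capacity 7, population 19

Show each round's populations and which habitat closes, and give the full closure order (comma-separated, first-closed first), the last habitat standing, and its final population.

Round 1: Briarlake=20 Cedarfen=13 Dunmere=5 Elkhorn=19 → close Briarlake (overflow 15)
  20÷3 = 6 each, +1 to first 2
Round 2: Cedarfen=20 Dunmere=12 Elkhorn=25 → close Elkhorn (overflow 18)
  25÷2 = 12 each, +1 to first 1
Round 3: Cedarfen=33 Dunmere=24 → close Cedarfen (overflow 23)
  33÷1 = 33 each, +1 to first 0

Closure order: Briarlake, Elkhorn, Cedarfen
Last habitat: Dunmere with 57 animals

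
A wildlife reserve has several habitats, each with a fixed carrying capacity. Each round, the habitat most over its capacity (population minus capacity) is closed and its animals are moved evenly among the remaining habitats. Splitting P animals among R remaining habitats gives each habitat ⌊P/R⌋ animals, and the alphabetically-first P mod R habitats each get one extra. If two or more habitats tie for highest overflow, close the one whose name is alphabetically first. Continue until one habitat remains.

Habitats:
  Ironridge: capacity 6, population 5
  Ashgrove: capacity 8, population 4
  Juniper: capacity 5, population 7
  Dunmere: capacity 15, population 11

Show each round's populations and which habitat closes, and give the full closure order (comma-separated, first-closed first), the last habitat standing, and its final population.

Closure order: Juniper, Ironridge, Ashgrove
Last habitat: Dunmere with 27 animals

Round 1: Ashgrove=4 Dunmere=11 Ironridge=5 Juniper=7 → close Juniper (overflow 2)
  7÷3 = 2 each, +1 to first 1
Round 2: Ashgrove=7 Dunmere=13 Ironridge=7 → close Ironridge (overflow 1)
  7÷2 = 3 each, +1 to first 1
Round 3: Ashgrove=11 Dunmere=16 → close Ashgrove (overflow 3)
  11÷1 = 11 each, +1 to first 0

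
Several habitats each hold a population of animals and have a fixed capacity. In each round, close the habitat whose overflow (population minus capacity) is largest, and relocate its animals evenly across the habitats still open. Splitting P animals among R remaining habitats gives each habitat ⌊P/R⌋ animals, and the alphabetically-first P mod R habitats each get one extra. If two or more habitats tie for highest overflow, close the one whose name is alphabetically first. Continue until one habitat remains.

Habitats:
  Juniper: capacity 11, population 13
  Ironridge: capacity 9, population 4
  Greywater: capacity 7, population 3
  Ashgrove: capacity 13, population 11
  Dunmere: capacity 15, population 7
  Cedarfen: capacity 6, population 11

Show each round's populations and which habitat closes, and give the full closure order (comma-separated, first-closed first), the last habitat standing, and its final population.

Round 1: Ashgrove=11 Cedarfen=11 Dunmere=7 Greywater=3 Ironridge=4 Juniper=13 → close Cedarfen (overflow 5)
  11÷5 = 2 each, +1 to first 1
Round 2: Ashgrove=14 Dunmere=9 Greywater=5 Ironridge=6 Juniper=15 → close Juniper (overflow 4)
  15÷4 = 3 each, +1 to first 3
Round 3: Ashgrove=18 Dunmere=13 Greywater=9 Ironridge=9 → close Ashgrove (overflow 5)
  18÷3 = 6 each, +1 to first 0
Round 4: Dunmere=19 Greywater=15 Ironridge=15 → close Greywater (overflow 8)
  15÷2 = 7 each, +1 to first 1
Round 5: Dunmere=27 Ironridge=22 → close Ironridge (overflow 13)
  22÷1 = 22 each, +1 to first 0

Closure order: Cedarfen, Juniper, Ashgrove, Greywater, Ironridge
Last habitat: Dunmere with 49 animals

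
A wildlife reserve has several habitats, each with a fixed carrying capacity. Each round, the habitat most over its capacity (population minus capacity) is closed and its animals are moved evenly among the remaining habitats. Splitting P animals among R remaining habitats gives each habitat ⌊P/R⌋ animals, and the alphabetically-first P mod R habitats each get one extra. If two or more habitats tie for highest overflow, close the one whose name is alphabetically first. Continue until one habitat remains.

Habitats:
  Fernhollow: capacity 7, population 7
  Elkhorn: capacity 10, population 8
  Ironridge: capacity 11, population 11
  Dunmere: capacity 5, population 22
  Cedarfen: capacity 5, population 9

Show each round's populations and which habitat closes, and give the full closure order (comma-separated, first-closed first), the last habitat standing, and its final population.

Closure order: Dunmere, Cedarfen, Fernhollow, Elkhorn
Last habitat: Ironridge with 57 animals

Round 1: Cedarfen=9 Dunmere=22 Elkhorn=8 Fernhollow=7 Ironridge=11 → close Dunmere (overflow 17)
  22÷4 = 5 each, +1 to first 2
Round 2: Cedarfen=15 Elkhorn=14 Fernhollow=12 Ironridge=16 → close Cedarfen (overflow 10)
  15÷3 = 5 each, +1 to first 0
Round 3: Elkhorn=19 Fernhollow=17 Ironridge=21 → close Fernhollow (overflow 10)
  17÷2 = 8 each, +1 to first 1
Round 4: Elkhorn=28 Ironridge=29 → close Elkhorn (overflow 18)
  28÷1 = 28 each, +1 to first 0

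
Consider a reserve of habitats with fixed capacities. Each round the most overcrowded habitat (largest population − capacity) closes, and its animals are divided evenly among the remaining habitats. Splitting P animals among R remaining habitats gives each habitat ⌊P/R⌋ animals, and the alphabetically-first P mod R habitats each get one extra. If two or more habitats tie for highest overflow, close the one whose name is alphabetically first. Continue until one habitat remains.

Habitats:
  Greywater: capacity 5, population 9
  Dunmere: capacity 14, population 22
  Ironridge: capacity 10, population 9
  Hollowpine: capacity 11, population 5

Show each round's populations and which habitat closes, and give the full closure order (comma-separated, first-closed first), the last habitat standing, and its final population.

Closure order: Dunmere, Greywater, Ironridge
Last habitat: Hollowpine with 45 animals

Round 1: Dunmere=22 Greywater=9 Hollowpine=5 Ironridge=9 → close Dunmere (overflow 8)
  22÷3 = 7 each, +1 to first 1
Round 2: Greywater=17 Hollowpine=12 Ironridge=16 → close Greywater (overflow 12)
  17÷2 = 8 each, +1 to first 1
Round 3: Hollowpine=21 Ironridge=24 → close Ironridge (overflow 14)
  24÷1 = 24 each, +1 to first 0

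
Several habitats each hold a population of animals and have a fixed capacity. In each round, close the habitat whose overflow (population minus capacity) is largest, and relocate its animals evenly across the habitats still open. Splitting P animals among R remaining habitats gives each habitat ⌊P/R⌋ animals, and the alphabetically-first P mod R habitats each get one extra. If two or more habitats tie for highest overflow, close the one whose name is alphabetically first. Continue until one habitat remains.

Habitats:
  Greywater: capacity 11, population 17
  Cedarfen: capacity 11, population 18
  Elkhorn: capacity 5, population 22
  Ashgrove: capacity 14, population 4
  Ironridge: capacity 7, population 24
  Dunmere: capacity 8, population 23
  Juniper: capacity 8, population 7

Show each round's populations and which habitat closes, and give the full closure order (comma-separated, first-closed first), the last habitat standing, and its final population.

Round 1: Ashgrove=4 Cedarfen=18 Dunmere=23 Elkhorn=22 Greywater=17 Ironridge=24 Juniper=7 → close Elkhorn (overflow 17)
  22÷6 = 3 each, +1 to first 4
Round 2: Ashgrove=8 Cedarfen=22 Dunmere=27 Greywater=21 Ironridge=27 Juniper=10 → close Ironridge (overflow 20)
  27÷5 = 5 each, +1 to first 2
Round 3: Ashgrove=14 Cedarfen=28 Dunmere=32 Greywater=26 Juniper=15 → close Dunmere (overflow 24)
  32÷4 = 8 each, +1 to first 0
Round 4: Ashgrove=22 Cedarfen=36 Greywater=34 Juniper=23 → close Cedarfen (overflow 25)
  36÷3 = 12 each, +1 to first 0
Round 5: Ashgrove=34 Greywater=46 Juniper=35 → close Greywater (overflow 35)
  46÷2 = 23 each, +1 to first 0
Round 6: Ashgrove=57 Juniper=58 → close Juniper (overflow 50)
  58÷1 = 58 each, +1 to first 0

Closure order: Elkhorn, Ironridge, Dunmere, Cedarfen, Greywater, Juniper
Last habitat: Ashgrove with 115 animals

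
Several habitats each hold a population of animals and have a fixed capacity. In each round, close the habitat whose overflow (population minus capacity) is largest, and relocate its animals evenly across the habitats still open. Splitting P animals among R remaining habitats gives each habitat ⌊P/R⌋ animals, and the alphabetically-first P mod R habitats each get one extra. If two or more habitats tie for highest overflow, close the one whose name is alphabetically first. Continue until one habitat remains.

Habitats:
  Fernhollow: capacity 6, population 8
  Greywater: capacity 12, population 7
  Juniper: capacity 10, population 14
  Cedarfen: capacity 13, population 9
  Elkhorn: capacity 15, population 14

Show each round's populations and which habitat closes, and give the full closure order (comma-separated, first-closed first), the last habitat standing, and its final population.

Closure order: Juniper, Fernhollow, Elkhorn, Cedarfen
Last habitat: Greywater with 52 animals

Round 1: Cedarfen=9 Elkhorn=14 Fernhollow=8 Greywater=7 Juniper=14 → close Juniper (overflow 4)
  14÷4 = 3 each, +1 to first 2
Round 2: Cedarfen=13 Elkhorn=18 Fernhollow=11 Greywater=10 → close Fernhollow (overflow 5)
  11÷3 = 3 each, +1 to first 2
Round 3: Cedarfen=17 Elkhorn=22 Greywater=13 → close Elkhorn (overflow 7)
  22÷2 = 11 each, +1 to first 0
Round 4: Cedarfen=28 Greywater=24 → close Cedarfen (overflow 15)
  28÷1 = 28 each, +1 to first 0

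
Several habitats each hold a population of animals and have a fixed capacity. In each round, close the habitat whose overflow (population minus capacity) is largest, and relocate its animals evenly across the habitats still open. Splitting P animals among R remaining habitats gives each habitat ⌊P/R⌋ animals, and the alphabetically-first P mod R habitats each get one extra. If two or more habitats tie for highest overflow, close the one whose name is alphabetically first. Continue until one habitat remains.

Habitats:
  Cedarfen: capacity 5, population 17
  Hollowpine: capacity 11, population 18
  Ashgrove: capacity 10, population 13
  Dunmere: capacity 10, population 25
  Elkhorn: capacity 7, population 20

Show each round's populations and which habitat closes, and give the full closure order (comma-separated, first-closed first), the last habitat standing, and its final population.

Closure order: Dunmere, Elkhorn, Cedarfen, Hollowpine
Last habitat: Ashgrove with 93 animals

Round 1: Ashgrove=13 Cedarfen=17 Dunmere=25 Elkhorn=20 Hollowpine=18 → close Dunmere (overflow 15)
  25÷4 = 6 each, +1 to first 1
Round 2: Ashgrove=20 Cedarfen=23 Elkhorn=26 Hollowpine=24 → close Elkhorn (overflow 19)
  26÷3 = 8 each, +1 to first 2
Round 3: Ashgrove=29 Cedarfen=32 Hollowpine=32 → close Cedarfen (overflow 27)
  32÷2 = 16 each, +1 to first 0
Round 4: Ashgrove=45 Hollowpine=48 → close Hollowpine (overflow 37)
  48÷1 = 48 each, +1 to first 0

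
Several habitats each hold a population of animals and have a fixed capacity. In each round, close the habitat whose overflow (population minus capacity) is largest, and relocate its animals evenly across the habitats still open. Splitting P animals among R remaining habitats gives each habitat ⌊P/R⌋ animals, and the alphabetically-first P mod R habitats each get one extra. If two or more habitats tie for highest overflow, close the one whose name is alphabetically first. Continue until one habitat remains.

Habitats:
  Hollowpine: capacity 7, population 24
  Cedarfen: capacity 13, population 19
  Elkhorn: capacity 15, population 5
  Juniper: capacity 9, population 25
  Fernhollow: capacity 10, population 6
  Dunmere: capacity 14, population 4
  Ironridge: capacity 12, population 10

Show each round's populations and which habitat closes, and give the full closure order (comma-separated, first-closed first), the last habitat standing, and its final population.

Round 1: Cedarfen=19 Dunmere=4 Elkhorn=5 Fernhollow=6 Hollowpine=24 Ironridge=10 Juniper=25 → close Hollowpine (overflow 17)
  24÷6 = 4 each, +1 to first 0
Round 2: Cedarfen=23 Dunmere=8 Elkhorn=9 Fernhollow=10 Ironridge=14 Juniper=29 → close Juniper (overflow 20)
  29÷5 = 5 each, +1 to first 4
Round 3: Cedarfen=29 Dunmere=14 Elkhorn=15 Fernhollow=16 Ironridge=19 → close Cedarfen (overflow 16)
  29÷4 = 7 each, +1 to first 1
Round 4: Dunmere=22 Elkhorn=22 Fernhollow=23 Ironridge=26 → close Ironridge (overflow 14)
  26÷3 = 8 each, +1 to first 2
Round 5: Dunmere=31 Elkhorn=31 Fernhollow=31 → close Fernhollow (overflow 21)
  31÷2 = 15 each, +1 to first 1
Round 6: Dunmere=47 Elkhorn=46 → close Dunmere (overflow 33)
  47÷1 = 47 each, +1 to first 0

Closure order: Hollowpine, Juniper, Cedarfen, Ironridge, Fernhollow, Dunmere
Last habitat: Elkhorn with 93 animals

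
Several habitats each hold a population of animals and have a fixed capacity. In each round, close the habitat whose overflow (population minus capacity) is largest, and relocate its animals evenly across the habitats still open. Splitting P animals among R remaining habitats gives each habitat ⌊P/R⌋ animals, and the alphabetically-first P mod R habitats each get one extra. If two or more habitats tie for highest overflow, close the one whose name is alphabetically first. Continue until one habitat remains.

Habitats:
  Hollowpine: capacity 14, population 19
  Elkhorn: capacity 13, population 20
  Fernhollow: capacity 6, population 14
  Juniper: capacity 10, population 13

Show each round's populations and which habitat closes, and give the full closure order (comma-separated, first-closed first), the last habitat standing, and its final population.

Closure order: Fernhollow, Elkhorn, Hollowpine
Last habitat: Juniper with 66 animals

Round 1: Elkhorn=20 Fernhollow=14 Hollowpine=19 Juniper=13 → close Fernhollow (overflow 8)
  14÷3 = 4 each, +1 to first 2
Round 2: Elkhorn=25 Hollowpine=24 Juniper=17 → close Elkhorn (overflow 12)
  25÷2 = 12 each, +1 to first 1
Round 3: Hollowpine=37 Juniper=29 → close Hollowpine (overflow 23)
  37÷1 = 37 each, +1 to first 0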